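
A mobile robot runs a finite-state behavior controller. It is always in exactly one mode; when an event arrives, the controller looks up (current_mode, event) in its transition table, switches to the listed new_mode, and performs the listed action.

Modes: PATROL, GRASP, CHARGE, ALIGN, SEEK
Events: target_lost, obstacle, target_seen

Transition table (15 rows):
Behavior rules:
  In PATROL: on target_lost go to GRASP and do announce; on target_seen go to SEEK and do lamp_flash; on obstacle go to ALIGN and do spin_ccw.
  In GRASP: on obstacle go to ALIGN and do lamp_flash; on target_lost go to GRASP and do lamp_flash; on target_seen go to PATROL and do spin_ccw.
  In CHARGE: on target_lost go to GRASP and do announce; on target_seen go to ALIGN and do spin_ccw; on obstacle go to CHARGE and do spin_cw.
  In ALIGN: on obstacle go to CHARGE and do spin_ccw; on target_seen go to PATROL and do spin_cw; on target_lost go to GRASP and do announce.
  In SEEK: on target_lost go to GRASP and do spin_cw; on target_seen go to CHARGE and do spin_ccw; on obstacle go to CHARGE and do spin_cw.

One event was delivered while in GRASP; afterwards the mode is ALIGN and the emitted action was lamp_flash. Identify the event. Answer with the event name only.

obstacle

try target_lost: (GRASP, target_lost) → (GRASP, lamp_flash)
try obstacle: (GRASP, obstacle) → (ALIGN, lamp_flash)  ← matches
try target_seen: (GRASP, target_seen) → (PATROL, spin_ccw)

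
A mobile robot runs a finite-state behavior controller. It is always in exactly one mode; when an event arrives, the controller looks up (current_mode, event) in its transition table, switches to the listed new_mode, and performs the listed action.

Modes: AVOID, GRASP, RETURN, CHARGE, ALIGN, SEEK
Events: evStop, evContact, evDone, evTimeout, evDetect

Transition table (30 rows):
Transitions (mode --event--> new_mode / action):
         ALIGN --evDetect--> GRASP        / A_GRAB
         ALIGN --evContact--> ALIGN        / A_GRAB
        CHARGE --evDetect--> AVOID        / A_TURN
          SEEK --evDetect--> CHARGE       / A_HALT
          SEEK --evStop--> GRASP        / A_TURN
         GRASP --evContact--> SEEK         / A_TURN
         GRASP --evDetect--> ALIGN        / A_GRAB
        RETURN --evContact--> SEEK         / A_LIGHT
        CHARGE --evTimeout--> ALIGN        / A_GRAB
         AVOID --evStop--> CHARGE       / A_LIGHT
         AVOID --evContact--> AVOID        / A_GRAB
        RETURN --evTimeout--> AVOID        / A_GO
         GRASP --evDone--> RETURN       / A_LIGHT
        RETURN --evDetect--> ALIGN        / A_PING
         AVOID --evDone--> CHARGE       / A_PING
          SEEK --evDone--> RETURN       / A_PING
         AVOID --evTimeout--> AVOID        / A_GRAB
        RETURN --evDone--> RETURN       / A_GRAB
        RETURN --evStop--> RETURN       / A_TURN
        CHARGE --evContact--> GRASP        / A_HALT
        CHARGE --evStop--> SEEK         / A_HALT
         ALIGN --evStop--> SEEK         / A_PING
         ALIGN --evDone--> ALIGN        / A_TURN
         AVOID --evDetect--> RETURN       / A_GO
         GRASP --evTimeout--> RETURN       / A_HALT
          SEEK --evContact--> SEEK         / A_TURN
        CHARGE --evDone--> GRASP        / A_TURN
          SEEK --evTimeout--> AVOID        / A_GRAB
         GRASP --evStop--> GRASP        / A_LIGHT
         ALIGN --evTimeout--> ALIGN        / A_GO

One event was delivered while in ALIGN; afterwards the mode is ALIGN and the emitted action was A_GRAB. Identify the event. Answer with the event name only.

evContact

try evStop: (ALIGN, evStop) → (SEEK, A_PING)
try evContact: (ALIGN, evContact) → (ALIGN, A_GRAB)  ← matches
try evDone: (ALIGN, evDone) → (ALIGN, A_TURN)
try evTimeout: (ALIGN, evTimeout) → (ALIGN, A_GO)
try evDetect: (ALIGN, evDetect) → (GRASP, A_GRAB)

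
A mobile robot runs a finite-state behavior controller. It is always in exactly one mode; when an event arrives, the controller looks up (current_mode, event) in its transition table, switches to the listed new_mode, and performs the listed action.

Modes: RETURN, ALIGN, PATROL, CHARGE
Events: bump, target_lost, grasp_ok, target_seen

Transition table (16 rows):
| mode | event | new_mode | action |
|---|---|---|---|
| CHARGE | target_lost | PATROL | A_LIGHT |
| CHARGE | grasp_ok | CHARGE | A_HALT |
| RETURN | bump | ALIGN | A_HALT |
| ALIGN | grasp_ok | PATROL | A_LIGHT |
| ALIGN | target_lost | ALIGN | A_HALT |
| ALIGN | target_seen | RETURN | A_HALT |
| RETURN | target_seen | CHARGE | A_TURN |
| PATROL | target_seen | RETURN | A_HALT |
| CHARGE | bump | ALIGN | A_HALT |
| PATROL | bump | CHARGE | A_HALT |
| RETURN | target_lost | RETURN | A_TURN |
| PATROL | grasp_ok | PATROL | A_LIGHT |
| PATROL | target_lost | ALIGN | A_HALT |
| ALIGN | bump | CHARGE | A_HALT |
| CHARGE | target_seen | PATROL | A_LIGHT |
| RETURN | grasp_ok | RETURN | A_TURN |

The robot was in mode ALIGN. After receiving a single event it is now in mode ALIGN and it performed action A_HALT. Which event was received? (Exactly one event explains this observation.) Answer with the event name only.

try bump: (ALIGN, bump) → (CHARGE, A_HALT)
try target_lost: (ALIGN, target_lost) → (ALIGN, A_HALT)  ← matches
try grasp_ok: (ALIGN, grasp_ok) → (PATROL, A_LIGHT)
try target_seen: (ALIGN, target_seen) → (RETURN, A_HALT)

target_lost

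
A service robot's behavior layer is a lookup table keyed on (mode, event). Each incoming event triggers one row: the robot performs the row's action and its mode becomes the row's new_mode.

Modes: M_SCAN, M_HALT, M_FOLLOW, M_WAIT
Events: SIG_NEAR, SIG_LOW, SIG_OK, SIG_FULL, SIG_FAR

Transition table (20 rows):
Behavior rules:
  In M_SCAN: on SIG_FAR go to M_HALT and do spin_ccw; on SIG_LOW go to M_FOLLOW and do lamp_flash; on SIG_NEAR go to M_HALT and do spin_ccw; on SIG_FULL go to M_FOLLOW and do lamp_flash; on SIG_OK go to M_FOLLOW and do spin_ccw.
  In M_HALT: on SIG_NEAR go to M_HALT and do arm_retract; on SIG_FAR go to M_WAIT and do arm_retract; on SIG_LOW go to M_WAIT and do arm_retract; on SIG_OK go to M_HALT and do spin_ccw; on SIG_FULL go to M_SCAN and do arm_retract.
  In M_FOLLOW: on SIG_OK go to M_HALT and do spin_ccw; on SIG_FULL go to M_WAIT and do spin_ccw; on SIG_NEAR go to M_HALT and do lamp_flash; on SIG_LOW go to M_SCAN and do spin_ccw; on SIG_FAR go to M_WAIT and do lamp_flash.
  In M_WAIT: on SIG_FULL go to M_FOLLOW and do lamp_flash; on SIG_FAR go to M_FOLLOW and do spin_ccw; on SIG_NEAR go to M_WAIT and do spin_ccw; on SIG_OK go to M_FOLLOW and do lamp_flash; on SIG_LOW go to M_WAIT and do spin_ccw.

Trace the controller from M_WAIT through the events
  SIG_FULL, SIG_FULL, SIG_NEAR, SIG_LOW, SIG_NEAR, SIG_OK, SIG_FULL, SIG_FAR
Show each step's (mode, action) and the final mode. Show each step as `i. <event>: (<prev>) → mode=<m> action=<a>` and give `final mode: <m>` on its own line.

1. SIG_FULL: (M_WAIT) → mode=M_FOLLOW action=lamp_flash
2. SIG_FULL: (M_FOLLOW) → mode=M_WAIT action=spin_ccw
3. SIG_NEAR: (M_WAIT) → mode=M_WAIT action=spin_ccw
4. SIG_LOW: (M_WAIT) → mode=M_WAIT action=spin_ccw
5. SIG_NEAR: (M_WAIT) → mode=M_WAIT action=spin_ccw
6. SIG_OK: (M_WAIT) → mode=M_FOLLOW action=lamp_flash
7. SIG_FULL: (M_FOLLOW) → mode=M_WAIT action=spin_ccw
8. SIG_FAR: (M_WAIT) → mode=M_FOLLOW action=spin_ccw

final mode: M_FOLLOW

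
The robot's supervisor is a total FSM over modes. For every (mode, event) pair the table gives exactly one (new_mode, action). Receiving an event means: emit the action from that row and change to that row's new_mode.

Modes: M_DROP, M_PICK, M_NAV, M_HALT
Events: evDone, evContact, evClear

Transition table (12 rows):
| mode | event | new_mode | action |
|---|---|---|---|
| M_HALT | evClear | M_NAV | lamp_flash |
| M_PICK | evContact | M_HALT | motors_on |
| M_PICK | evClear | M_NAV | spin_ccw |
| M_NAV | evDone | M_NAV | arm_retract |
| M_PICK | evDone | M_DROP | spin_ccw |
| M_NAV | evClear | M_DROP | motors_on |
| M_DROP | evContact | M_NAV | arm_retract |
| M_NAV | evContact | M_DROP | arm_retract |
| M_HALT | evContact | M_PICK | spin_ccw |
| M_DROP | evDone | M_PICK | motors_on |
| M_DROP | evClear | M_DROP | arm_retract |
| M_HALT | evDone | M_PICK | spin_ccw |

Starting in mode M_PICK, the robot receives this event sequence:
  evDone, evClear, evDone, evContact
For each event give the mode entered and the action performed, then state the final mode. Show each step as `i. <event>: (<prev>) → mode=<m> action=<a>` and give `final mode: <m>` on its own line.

final mode: M_HALT

1. evDone: (M_PICK) → mode=M_DROP action=spin_ccw
2. evClear: (M_DROP) → mode=M_DROP action=arm_retract
3. evDone: (M_DROP) → mode=M_PICK action=motors_on
4. evContact: (M_PICK) → mode=M_HALT action=motors_on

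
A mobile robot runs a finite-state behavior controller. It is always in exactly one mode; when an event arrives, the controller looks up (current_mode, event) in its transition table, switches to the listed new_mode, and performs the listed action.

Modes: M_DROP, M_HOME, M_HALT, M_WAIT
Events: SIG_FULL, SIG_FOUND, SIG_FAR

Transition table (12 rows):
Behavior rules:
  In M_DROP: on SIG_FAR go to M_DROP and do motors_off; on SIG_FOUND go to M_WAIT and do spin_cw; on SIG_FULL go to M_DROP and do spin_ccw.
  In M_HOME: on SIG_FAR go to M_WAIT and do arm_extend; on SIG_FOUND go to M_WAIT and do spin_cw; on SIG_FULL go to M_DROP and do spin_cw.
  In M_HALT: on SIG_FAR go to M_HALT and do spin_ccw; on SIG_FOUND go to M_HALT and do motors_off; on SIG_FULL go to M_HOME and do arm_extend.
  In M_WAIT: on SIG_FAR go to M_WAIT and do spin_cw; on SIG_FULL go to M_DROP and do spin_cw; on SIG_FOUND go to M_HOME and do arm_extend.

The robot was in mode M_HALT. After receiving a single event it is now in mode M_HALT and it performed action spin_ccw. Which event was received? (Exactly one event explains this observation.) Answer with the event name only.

SIG_FAR

try SIG_FULL: (M_HALT, SIG_FULL) → (M_HOME, arm_extend)
try SIG_FOUND: (M_HALT, SIG_FOUND) → (M_HALT, motors_off)
try SIG_FAR: (M_HALT, SIG_FAR) → (M_HALT, spin_ccw)  ← matches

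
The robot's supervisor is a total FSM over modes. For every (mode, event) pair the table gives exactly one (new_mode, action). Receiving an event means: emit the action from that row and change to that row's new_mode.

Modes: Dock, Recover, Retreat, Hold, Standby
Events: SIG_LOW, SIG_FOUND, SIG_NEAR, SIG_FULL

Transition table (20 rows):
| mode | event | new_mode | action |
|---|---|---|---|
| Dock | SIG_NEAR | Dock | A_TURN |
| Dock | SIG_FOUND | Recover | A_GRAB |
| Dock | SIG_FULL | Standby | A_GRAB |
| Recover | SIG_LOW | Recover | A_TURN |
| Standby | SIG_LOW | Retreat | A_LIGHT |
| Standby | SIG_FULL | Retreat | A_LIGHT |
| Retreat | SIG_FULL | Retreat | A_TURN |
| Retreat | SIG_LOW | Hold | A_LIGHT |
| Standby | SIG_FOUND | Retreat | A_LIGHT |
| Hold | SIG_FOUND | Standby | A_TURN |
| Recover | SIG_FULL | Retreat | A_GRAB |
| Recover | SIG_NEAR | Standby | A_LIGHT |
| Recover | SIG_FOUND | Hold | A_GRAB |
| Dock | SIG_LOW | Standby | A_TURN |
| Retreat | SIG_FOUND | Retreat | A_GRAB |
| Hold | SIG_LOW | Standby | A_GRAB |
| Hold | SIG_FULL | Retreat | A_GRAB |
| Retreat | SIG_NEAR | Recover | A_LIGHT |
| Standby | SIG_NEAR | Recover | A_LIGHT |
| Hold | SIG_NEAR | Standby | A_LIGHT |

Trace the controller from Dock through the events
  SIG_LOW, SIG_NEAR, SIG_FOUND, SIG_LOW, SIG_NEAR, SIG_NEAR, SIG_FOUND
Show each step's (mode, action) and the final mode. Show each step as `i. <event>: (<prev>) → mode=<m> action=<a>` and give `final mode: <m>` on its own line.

final mode: Retreat

1. SIG_LOW: (Dock) → mode=Standby action=A_TURN
2. SIG_NEAR: (Standby) → mode=Recover action=A_LIGHT
3. SIG_FOUND: (Recover) → mode=Hold action=A_GRAB
4. SIG_LOW: (Hold) → mode=Standby action=A_GRAB
5. SIG_NEAR: (Standby) → mode=Recover action=A_LIGHT
6. SIG_NEAR: (Recover) → mode=Standby action=A_LIGHT
7. SIG_FOUND: (Standby) → mode=Retreat action=A_LIGHT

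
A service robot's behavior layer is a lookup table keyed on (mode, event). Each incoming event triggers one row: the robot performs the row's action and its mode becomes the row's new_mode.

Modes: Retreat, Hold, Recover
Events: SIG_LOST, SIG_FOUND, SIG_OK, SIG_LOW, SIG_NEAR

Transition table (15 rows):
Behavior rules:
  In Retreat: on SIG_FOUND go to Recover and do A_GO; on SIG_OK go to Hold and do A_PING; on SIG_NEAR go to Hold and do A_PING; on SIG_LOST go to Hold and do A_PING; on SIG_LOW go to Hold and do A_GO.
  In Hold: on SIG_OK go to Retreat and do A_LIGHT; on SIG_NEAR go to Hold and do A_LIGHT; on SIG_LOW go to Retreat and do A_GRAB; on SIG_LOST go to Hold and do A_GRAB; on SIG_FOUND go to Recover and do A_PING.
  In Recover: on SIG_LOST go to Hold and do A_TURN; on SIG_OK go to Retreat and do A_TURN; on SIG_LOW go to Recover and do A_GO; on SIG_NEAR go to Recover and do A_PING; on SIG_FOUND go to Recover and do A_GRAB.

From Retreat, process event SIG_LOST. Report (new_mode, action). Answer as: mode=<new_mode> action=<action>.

current mode = Retreat; filter table to that mode:
  (Retreat, SIG_FOUND) → (Recover, A_GO)
  (Retreat, SIG_OK) → (Hold, A_PING)
  (Retreat, SIG_NEAR) → (Hold, A_PING)
  (Retreat, SIG_LOST) → (Hold, A_PING)  ← event matches
  (Retreat, SIG_LOW) → (Hold, A_GO)
event = SIG_LOST selects (Hold, A_PING)

mode=Hold action=A_PING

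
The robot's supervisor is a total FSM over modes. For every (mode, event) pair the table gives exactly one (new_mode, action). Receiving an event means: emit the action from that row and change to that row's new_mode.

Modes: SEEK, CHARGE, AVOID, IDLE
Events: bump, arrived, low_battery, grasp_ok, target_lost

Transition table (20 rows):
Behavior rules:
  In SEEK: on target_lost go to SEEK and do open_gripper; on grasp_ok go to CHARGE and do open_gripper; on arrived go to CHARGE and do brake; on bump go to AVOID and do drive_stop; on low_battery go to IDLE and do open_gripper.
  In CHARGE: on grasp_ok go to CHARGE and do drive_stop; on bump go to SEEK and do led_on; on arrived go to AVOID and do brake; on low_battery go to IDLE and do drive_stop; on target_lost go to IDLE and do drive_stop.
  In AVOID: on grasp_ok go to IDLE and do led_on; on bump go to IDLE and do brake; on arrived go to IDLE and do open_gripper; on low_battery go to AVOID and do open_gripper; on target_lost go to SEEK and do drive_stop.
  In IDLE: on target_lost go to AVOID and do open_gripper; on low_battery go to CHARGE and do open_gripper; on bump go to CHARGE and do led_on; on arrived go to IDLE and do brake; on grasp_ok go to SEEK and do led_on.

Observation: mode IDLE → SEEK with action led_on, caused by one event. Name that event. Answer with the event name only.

grasp_ok

try bump: (IDLE, bump) → (CHARGE, led_on)
try arrived: (IDLE, arrived) → (IDLE, brake)
try low_battery: (IDLE, low_battery) → (CHARGE, open_gripper)
try grasp_ok: (IDLE, grasp_ok) → (SEEK, led_on)  ← matches
try target_lost: (IDLE, target_lost) → (AVOID, open_gripper)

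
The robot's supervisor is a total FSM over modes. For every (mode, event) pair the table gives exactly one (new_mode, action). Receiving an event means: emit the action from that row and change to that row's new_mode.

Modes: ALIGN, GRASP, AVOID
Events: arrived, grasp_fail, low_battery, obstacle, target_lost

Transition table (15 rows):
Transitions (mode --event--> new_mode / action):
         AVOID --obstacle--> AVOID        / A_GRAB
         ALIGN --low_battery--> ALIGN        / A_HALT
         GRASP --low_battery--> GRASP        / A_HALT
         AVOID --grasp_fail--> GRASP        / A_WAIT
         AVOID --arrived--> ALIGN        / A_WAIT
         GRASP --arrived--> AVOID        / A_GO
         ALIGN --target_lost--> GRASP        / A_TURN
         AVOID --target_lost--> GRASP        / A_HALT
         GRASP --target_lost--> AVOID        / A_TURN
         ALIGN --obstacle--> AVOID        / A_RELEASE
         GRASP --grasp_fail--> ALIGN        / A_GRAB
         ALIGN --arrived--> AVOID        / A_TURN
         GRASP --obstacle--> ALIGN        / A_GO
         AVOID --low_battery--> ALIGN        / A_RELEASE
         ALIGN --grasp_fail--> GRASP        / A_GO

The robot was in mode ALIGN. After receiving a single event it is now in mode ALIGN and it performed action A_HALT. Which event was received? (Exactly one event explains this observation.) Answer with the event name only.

try arrived: (ALIGN, arrived) → (AVOID, A_TURN)
try grasp_fail: (ALIGN, grasp_fail) → (GRASP, A_GO)
try low_battery: (ALIGN, low_battery) → (ALIGN, A_HALT)  ← matches
try obstacle: (ALIGN, obstacle) → (AVOID, A_RELEASE)
try target_lost: (ALIGN, target_lost) → (GRASP, A_TURN)

low_battery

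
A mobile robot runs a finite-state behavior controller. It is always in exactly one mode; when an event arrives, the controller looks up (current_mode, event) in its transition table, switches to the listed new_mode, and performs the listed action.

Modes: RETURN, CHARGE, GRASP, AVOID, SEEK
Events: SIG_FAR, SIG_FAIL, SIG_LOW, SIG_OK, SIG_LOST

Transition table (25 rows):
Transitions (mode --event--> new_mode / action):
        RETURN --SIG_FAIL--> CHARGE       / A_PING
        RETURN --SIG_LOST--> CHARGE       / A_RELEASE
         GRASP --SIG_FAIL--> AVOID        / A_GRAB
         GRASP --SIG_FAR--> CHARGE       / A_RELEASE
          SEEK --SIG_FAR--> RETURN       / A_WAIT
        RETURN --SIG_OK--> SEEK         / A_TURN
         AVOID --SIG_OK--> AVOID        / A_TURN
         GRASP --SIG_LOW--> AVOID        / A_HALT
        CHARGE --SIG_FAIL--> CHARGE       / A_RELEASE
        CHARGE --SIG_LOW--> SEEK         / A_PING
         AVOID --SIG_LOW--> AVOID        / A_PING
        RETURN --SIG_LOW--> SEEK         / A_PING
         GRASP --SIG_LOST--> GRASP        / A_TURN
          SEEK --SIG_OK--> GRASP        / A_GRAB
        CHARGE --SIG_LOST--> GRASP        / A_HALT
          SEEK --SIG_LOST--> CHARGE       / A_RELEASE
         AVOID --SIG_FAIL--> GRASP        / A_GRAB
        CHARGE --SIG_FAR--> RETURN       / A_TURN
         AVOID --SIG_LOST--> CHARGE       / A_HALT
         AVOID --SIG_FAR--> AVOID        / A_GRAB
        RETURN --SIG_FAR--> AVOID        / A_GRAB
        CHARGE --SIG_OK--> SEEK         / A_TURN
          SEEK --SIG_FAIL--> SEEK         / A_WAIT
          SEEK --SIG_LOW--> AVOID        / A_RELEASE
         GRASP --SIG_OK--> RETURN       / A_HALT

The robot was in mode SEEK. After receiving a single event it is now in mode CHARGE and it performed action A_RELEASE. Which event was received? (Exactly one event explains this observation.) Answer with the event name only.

try SIG_FAR: (SEEK, SIG_FAR) → (RETURN, A_WAIT)
try SIG_FAIL: (SEEK, SIG_FAIL) → (SEEK, A_WAIT)
try SIG_LOW: (SEEK, SIG_LOW) → (AVOID, A_RELEASE)
try SIG_OK: (SEEK, SIG_OK) → (GRASP, A_GRAB)
try SIG_LOST: (SEEK, SIG_LOST) → (CHARGE, A_RELEASE)  ← matches

SIG_LOST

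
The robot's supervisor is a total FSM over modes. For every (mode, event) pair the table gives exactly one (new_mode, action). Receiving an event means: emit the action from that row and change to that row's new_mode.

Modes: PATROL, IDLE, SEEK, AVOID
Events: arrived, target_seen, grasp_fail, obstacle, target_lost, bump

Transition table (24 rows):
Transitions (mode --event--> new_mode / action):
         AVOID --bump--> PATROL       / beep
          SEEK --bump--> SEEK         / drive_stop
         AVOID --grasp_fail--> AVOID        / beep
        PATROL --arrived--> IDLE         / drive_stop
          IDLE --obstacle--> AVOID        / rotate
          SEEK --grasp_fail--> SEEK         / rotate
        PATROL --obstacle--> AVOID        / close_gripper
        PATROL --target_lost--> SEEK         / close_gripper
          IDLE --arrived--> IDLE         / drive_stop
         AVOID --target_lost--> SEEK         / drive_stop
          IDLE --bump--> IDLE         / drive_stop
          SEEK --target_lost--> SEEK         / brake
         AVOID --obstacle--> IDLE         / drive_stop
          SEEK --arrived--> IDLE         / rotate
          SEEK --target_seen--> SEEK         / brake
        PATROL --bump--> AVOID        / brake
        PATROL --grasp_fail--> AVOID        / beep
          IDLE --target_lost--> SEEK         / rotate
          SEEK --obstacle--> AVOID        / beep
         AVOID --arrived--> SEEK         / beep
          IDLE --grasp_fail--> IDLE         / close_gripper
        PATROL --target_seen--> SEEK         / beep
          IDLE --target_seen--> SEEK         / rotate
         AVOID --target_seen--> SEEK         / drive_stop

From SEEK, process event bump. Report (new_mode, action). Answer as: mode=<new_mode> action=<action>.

current mode = SEEK; filter table to that mode:
  (SEEK, bump) → (SEEK, drive_stop)  ← event matches
  (SEEK, grasp_fail) → (SEEK, rotate)
  (SEEK, target_lost) → (SEEK, brake)
  (SEEK, arrived) → (IDLE, rotate)
  (SEEK, target_seen) → (SEEK, brake)
  (SEEK, obstacle) → (AVOID, beep)
event = bump selects (SEEK, drive_stop)

mode=SEEK action=drive_stop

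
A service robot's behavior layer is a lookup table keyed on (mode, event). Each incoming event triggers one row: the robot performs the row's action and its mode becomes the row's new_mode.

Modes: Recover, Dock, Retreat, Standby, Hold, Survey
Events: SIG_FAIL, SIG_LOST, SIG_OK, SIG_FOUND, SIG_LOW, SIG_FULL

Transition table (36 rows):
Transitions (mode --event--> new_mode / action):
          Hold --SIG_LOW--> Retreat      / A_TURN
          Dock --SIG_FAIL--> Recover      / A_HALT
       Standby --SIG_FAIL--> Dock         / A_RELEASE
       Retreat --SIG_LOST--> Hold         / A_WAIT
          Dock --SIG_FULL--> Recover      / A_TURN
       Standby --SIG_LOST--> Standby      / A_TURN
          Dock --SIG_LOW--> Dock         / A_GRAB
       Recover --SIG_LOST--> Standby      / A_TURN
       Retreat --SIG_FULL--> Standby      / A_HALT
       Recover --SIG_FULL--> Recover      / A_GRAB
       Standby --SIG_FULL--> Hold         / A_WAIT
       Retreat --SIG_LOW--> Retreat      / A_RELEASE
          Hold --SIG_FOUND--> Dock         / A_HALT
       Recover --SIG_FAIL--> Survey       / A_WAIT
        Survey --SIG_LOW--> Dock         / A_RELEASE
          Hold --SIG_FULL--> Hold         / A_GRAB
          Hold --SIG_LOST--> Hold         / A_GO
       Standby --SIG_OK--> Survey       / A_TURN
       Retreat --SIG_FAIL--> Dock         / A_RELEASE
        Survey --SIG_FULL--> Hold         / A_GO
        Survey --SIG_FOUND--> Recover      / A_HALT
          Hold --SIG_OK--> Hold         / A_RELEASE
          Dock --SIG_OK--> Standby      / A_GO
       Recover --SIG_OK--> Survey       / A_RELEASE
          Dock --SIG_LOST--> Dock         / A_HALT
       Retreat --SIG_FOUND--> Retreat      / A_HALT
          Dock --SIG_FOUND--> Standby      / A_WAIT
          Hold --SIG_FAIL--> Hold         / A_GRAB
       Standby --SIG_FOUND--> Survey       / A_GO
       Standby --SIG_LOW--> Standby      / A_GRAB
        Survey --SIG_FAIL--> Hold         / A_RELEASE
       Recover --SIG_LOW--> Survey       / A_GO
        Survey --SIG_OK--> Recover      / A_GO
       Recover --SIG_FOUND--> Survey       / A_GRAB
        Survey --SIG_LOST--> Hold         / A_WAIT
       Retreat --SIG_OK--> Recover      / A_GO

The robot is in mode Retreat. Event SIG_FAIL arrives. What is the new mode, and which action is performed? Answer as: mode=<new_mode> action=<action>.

current mode = Retreat; filter table to that mode:
  (Retreat, SIG_LOST) → (Hold, A_WAIT)
  (Retreat, SIG_FULL) → (Standby, A_HALT)
  (Retreat, SIG_LOW) → (Retreat, A_RELEASE)
  (Retreat, SIG_FAIL) → (Dock, A_RELEASE)  ← event matches
  (Retreat, SIG_FOUND) → (Retreat, A_HALT)
  (Retreat, SIG_OK) → (Recover, A_GO)
event = SIG_FAIL selects (Dock, A_RELEASE)

mode=Dock action=A_RELEASE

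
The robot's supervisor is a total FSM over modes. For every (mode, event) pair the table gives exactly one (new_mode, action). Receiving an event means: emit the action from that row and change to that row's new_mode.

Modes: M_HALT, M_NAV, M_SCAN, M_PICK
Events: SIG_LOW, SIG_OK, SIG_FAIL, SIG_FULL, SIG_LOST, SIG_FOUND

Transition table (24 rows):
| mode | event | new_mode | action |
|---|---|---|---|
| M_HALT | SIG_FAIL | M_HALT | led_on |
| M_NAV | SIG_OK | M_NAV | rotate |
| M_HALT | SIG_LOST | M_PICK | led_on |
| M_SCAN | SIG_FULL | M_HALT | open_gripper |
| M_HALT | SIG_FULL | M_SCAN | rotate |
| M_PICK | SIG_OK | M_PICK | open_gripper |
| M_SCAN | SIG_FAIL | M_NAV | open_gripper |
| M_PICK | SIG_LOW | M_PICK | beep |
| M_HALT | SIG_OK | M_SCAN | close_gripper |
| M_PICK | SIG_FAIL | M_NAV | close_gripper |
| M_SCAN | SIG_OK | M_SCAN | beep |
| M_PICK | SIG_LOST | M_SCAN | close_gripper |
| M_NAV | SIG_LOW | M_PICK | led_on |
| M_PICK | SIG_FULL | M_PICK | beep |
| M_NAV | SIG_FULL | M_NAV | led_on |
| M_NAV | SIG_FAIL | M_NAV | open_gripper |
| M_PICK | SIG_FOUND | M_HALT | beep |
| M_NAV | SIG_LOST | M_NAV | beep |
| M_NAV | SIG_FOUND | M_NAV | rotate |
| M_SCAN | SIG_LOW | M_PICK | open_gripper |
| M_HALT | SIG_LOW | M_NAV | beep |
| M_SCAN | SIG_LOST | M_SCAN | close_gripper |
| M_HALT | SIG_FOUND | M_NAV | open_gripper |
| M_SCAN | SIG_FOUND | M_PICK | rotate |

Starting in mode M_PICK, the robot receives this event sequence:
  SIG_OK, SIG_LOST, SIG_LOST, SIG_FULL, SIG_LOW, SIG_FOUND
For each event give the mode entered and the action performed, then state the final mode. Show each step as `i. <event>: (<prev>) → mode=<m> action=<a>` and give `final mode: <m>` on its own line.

final mode: M_NAV

1. SIG_OK: (M_PICK) → mode=M_PICK action=open_gripper
2. SIG_LOST: (M_PICK) → mode=M_SCAN action=close_gripper
3. SIG_LOST: (M_SCAN) → mode=M_SCAN action=close_gripper
4. SIG_FULL: (M_SCAN) → mode=M_HALT action=open_gripper
5. SIG_LOW: (M_HALT) → mode=M_NAV action=beep
6. SIG_FOUND: (M_NAV) → mode=M_NAV action=rotate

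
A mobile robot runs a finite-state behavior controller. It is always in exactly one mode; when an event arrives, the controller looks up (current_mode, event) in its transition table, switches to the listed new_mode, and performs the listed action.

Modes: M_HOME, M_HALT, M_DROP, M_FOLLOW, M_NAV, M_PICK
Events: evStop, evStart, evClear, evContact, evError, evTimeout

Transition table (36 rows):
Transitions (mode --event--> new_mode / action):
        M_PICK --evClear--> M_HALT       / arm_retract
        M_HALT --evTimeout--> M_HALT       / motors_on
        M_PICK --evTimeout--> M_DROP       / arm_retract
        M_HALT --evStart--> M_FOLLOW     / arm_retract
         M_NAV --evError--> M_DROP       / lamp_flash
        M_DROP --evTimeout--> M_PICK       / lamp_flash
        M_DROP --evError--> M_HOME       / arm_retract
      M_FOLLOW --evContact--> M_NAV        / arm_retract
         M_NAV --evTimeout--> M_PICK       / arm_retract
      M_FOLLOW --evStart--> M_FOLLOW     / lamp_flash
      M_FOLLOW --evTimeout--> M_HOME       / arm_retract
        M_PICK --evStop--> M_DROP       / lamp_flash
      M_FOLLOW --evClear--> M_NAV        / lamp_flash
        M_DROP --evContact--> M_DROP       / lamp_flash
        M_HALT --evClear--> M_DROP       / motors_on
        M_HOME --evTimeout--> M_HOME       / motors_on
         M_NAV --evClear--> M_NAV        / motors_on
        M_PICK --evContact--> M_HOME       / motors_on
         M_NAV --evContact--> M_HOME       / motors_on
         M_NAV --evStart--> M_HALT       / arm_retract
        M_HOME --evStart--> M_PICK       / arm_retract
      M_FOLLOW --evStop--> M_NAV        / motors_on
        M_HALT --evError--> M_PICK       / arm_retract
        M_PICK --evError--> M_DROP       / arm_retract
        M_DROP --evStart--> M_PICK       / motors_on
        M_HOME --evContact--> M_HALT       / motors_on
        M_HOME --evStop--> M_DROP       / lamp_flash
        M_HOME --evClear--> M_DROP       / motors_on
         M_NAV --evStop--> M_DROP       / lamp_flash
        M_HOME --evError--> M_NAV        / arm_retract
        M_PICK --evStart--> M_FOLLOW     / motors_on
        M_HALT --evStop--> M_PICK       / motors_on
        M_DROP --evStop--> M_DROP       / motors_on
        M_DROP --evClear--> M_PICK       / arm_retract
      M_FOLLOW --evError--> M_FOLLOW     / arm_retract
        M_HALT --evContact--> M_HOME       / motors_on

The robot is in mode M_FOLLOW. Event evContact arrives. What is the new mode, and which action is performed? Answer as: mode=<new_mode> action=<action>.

mode=M_NAV action=arm_retract

current mode = M_FOLLOW; filter table to that mode:
  (M_FOLLOW, evContact) → (M_NAV, arm_retract)  ← event matches
  (M_FOLLOW, evStart) → (M_FOLLOW, lamp_flash)
  (M_FOLLOW, evTimeout) → (M_HOME, arm_retract)
  (M_FOLLOW, evClear) → (M_NAV, lamp_flash)
  (M_FOLLOW, evStop) → (M_NAV, motors_on)
  (M_FOLLOW, evError) → (M_FOLLOW, arm_retract)
event = evContact selects (M_NAV, arm_retract)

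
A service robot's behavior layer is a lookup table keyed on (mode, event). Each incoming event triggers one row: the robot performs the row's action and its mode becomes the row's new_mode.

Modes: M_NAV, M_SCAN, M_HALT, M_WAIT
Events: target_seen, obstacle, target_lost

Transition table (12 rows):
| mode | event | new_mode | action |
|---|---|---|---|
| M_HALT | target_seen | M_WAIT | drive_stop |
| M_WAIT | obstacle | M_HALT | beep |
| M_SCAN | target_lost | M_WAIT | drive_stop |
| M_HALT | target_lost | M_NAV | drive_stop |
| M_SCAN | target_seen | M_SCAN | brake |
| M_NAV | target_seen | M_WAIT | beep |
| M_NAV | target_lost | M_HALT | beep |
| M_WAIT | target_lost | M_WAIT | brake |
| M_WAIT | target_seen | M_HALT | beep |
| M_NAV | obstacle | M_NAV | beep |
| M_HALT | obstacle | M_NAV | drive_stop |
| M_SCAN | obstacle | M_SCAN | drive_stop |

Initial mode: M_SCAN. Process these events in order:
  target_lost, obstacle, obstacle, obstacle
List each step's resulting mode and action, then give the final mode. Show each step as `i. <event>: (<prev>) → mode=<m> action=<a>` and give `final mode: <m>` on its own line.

1. target_lost: (M_SCAN) → mode=M_WAIT action=drive_stop
2. obstacle: (M_WAIT) → mode=M_HALT action=beep
3. obstacle: (M_HALT) → mode=M_NAV action=drive_stop
4. obstacle: (M_NAV) → mode=M_NAV action=beep

final mode: M_NAV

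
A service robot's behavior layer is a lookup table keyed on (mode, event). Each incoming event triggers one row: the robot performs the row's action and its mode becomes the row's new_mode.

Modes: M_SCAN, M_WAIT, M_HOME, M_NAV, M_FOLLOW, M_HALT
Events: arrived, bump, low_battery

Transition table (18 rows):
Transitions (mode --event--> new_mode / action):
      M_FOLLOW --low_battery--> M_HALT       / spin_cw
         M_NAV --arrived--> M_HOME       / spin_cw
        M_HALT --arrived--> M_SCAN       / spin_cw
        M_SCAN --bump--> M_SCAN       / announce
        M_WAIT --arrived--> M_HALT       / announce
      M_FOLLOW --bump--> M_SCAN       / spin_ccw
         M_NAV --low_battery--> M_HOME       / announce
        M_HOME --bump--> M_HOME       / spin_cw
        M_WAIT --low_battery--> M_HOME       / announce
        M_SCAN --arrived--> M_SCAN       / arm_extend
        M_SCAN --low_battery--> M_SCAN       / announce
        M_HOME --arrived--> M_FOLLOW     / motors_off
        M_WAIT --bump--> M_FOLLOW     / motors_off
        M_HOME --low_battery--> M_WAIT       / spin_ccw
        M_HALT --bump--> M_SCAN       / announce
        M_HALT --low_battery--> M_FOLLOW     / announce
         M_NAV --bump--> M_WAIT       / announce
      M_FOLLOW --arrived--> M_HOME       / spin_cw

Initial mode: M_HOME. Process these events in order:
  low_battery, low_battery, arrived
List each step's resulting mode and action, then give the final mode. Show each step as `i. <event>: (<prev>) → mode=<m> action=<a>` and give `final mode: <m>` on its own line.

1. low_battery: (M_HOME) → mode=M_WAIT action=spin_ccw
2. low_battery: (M_WAIT) → mode=M_HOME action=announce
3. arrived: (M_HOME) → mode=M_FOLLOW action=motors_off

final mode: M_FOLLOW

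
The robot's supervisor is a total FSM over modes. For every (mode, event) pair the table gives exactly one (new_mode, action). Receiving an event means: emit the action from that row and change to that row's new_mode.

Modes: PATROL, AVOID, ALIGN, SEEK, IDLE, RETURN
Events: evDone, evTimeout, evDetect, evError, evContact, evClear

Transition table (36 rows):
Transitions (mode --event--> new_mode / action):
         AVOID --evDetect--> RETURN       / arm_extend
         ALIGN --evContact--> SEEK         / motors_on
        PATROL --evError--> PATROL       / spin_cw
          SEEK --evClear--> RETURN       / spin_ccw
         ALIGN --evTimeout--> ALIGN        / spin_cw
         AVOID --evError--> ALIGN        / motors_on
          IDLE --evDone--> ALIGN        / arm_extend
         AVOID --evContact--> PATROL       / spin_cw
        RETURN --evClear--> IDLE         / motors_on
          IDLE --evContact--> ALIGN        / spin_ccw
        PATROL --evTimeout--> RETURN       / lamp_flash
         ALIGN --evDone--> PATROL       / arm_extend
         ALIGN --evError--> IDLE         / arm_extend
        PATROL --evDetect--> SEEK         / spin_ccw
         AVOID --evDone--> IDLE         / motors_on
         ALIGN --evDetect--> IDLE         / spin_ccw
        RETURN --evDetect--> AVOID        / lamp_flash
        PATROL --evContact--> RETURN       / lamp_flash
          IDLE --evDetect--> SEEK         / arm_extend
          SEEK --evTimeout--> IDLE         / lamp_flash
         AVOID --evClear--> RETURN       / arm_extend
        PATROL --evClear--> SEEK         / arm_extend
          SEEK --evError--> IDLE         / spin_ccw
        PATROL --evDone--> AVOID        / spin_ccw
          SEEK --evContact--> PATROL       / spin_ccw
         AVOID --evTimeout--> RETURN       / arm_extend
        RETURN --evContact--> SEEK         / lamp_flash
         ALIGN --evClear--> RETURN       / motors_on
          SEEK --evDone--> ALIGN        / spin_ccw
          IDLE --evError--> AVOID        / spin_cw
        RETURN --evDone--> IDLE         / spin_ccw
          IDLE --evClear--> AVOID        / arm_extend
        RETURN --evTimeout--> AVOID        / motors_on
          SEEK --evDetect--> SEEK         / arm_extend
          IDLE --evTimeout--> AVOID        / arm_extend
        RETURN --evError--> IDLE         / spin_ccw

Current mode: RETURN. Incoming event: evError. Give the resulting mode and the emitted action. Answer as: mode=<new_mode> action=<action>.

mode=IDLE action=spin_ccw

current mode = RETURN; filter table to that mode:
  (RETURN, evClear) → (IDLE, motors_on)
  (RETURN, evDetect) → (AVOID, lamp_flash)
  (RETURN, evContact) → (SEEK, lamp_flash)
  (RETURN, evDone) → (IDLE, spin_ccw)
  (RETURN, evTimeout) → (AVOID, motors_on)
  (RETURN, evError) → (IDLE, spin_ccw)  ← event matches
event = evError selects (IDLE, spin_ccw)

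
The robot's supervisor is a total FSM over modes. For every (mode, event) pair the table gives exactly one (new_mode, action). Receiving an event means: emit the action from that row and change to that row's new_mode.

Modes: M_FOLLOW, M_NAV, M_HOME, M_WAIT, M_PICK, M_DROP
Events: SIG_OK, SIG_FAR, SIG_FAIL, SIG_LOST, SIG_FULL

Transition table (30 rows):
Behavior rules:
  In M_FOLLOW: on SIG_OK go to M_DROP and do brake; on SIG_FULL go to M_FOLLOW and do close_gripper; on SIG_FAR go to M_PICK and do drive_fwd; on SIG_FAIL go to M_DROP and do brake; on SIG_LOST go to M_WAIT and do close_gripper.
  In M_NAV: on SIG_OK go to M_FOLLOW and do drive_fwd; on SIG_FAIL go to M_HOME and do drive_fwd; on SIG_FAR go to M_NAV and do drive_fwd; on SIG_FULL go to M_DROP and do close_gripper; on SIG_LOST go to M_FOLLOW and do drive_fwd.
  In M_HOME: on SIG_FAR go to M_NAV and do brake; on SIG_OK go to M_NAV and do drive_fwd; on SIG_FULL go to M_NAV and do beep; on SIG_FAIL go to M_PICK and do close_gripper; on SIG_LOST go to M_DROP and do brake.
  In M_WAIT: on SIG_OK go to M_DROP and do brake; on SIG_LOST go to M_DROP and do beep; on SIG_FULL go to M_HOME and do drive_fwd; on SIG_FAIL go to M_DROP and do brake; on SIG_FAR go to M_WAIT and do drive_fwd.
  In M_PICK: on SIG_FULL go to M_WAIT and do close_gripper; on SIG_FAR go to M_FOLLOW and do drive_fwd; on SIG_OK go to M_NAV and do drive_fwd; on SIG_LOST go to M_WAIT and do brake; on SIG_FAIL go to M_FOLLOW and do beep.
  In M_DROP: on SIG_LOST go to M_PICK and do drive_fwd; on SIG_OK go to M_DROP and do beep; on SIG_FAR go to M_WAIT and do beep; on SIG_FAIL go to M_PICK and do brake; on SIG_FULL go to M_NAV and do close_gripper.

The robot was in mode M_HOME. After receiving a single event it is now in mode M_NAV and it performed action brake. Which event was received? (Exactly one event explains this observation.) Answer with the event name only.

try SIG_OK: (M_HOME, SIG_OK) → (M_NAV, drive_fwd)
try SIG_FAR: (M_HOME, SIG_FAR) → (M_NAV, brake)  ← matches
try SIG_FAIL: (M_HOME, SIG_FAIL) → (M_PICK, close_gripper)
try SIG_LOST: (M_HOME, SIG_LOST) → (M_DROP, brake)
try SIG_FULL: (M_HOME, SIG_FULL) → (M_NAV, beep)

SIG_FAR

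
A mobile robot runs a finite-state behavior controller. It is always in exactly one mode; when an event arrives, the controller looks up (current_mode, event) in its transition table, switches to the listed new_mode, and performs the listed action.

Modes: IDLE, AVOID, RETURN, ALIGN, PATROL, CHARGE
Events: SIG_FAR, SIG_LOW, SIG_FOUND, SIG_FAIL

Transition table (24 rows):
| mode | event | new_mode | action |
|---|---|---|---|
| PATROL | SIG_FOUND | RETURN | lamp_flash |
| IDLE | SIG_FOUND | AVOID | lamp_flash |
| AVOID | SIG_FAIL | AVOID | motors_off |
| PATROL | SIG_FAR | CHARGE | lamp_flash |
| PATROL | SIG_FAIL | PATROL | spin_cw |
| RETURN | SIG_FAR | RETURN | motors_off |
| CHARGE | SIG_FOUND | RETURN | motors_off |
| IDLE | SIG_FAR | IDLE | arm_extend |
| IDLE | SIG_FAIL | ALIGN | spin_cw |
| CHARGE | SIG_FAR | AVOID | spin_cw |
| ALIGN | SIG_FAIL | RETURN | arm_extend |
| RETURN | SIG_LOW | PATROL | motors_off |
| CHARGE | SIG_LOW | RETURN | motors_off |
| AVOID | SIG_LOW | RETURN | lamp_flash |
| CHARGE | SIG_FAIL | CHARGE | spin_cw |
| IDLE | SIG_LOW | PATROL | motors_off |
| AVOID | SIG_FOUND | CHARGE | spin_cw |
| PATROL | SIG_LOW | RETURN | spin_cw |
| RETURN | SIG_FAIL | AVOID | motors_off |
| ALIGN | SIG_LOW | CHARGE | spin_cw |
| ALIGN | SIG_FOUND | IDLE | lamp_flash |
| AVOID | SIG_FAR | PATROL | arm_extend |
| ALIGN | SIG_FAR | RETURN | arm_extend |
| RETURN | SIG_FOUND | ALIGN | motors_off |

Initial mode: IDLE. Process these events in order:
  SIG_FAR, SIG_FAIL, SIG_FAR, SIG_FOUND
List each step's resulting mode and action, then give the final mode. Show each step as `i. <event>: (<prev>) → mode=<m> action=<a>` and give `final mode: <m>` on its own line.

final mode: ALIGN

1. SIG_FAR: (IDLE) → mode=IDLE action=arm_extend
2. SIG_FAIL: (IDLE) → mode=ALIGN action=spin_cw
3. SIG_FAR: (ALIGN) → mode=RETURN action=arm_extend
4. SIG_FOUND: (RETURN) → mode=ALIGN action=motors_off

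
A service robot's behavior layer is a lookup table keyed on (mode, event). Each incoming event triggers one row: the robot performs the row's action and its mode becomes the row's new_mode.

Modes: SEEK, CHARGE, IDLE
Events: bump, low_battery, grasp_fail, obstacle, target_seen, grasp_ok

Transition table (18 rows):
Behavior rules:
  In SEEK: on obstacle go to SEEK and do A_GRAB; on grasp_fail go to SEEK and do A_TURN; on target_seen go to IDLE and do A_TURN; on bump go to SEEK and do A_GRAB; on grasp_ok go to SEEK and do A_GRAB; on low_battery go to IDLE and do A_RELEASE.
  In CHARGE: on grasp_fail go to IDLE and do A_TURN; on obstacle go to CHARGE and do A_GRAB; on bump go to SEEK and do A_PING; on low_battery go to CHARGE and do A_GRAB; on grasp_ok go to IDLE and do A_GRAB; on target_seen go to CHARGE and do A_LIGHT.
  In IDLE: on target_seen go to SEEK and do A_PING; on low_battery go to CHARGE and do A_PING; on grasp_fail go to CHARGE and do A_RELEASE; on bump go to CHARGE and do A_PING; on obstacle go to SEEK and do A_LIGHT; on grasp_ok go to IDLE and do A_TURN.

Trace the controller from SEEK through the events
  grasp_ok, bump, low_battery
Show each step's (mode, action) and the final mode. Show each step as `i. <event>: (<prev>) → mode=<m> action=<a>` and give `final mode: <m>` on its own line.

final mode: IDLE

1. grasp_ok: (SEEK) → mode=SEEK action=A_GRAB
2. bump: (SEEK) → mode=SEEK action=A_GRAB
3. low_battery: (SEEK) → mode=IDLE action=A_RELEASE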